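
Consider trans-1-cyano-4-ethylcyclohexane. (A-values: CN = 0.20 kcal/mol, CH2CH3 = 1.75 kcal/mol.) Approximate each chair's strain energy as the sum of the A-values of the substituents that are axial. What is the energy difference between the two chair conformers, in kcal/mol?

C1 and C4 have opposite parity, so for the trans isomer the two substituents are e,e in one chair and a,a in the other.
Chair I (cyano axial, ethyl axial): E = 1.95 kcal/mol.
Chair II (cyano equatorial, ethyl equatorial): E = 0.00 kcal/mol.
ΔE = 1.95 − 0.00 = 1.95 kcal/mol; chair II is more stable.

1.95 kcal/mol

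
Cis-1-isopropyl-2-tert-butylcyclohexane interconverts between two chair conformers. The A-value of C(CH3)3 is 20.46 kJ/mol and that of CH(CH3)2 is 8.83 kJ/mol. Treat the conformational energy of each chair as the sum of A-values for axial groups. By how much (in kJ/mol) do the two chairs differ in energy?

C1 and C2 have opposite parity, so for the cis isomer the two substituents are one axial and one equatorial in each chair.
Chair I (tert-butyl axial, isopropyl equatorial): E = 20.46 kJ/mol.
Chair II (tert-butyl equatorial, isopropyl axial): E = 8.83 kJ/mol.
ΔE = 20.46 − 8.83 = 11.63 kJ/mol; chair II is more stable.

11.63 kJ/mol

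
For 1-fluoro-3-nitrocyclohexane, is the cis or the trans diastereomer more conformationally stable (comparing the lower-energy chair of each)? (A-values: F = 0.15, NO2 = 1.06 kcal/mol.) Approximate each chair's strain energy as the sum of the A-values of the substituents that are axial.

At 1,3 positions (parity same): cis → (e,e or a,a); trans → (a,e or e,a).
Best chair for cis: E = 0.00 kcal/mol; best chair for trans: E = 0.15 kcal/mol.
The cis isomer is lower by 0.15 kcal/mol.

cis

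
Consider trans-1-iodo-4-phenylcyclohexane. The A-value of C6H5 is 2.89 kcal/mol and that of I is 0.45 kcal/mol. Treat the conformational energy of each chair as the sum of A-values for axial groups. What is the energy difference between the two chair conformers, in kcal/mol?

3.34 kcal/mol

C1 and C4 have opposite parity, so for the trans isomer the two substituents are e,e in one chair and a,a in the other.
Chair I (phenyl axial, iodo axial): E = 3.34 kcal/mol.
Chair II (phenyl equatorial, iodo equatorial): E = 0.00 kcal/mol.
ΔE = 3.34 − 0.00 = 3.34 kcal/mol; chair II is more stable.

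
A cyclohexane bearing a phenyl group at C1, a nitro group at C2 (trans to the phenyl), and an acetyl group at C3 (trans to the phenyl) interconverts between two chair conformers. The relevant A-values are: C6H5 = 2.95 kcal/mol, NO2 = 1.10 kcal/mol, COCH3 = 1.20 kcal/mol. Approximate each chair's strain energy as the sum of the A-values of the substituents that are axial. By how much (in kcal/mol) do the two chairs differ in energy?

2.85 kcal/mol

Chair I (phenyl axial, nitro axial, acetyl equatorial): E = 4.05 kcal/mol.
Chair II (phenyl equatorial, nitro equatorial, acetyl axial): E = 1.20 kcal/mol.
ΔE = 4.05 − 1.20 = 2.85 kcal/mol; chair II is more stable.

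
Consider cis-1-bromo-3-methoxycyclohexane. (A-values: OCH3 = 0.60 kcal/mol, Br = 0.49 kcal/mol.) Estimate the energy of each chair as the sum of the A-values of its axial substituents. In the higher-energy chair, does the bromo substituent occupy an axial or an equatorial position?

C1 and C3 have the same parity, so for the cis isomer the two substituents are e,e in one chair and a,a in the other.
Chair I (methoxy axial, bromo axial): E = 1.09 kcal/mol.
Chair II (methoxy equatorial, bromo equatorial): E = 0.00 kcal/mol.
Chair I is the less stable (higher-energy) conformer, and in that chair the bromo group is axial.

axial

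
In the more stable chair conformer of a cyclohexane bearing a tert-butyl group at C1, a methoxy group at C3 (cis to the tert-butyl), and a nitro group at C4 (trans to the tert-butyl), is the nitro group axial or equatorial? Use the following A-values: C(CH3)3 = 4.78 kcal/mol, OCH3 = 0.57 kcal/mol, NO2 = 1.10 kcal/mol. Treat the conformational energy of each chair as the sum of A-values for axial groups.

Chair I (tert-butyl axial, methoxy axial, nitro axial): E = 6.45 kcal/mol.
Chair II (tert-butyl equatorial, methoxy equatorial, nitro equatorial): E = 0.00 kcal/mol.
Chair II is the more stable (lower-energy) conformer, and in that chair the nitro group is equatorial.

equatorial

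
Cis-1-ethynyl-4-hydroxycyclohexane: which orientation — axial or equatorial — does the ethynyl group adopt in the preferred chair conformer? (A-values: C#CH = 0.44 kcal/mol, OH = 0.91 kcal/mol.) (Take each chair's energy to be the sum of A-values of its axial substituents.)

C1 and C4 have opposite parity, so for the cis isomer the two substituents are one axial and one equatorial in each chair.
Chair I (ethynyl axial, hydroxyl equatorial): E = 0.44 kcal/mol.
Chair II (ethynyl equatorial, hydroxyl axial): E = 0.91 kcal/mol.
Chair I is the more stable (lower-energy) conformer, and in that chair the ethynyl group is axial.

axial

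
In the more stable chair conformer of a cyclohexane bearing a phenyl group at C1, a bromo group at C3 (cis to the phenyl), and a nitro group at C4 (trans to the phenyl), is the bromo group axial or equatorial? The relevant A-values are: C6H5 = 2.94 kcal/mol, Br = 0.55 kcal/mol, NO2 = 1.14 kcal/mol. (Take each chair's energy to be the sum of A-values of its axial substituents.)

Chair I (phenyl axial, bromo axial, nitro axial): E = 4.63 kcal/mol.
Chair II (phenyl equatorial, bromo equatorial, nitro equatorial): E = 0.00 kcal/mol.
Chair II is the more stable (lower-energy) conformer, and in that chair the bromo group is equatorial.

equatorial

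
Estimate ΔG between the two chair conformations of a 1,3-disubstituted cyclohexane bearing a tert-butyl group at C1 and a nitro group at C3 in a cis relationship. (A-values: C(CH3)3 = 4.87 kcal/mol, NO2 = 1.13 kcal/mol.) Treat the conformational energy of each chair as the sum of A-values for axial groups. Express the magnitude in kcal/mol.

6.00 kcal/mol

C1 and C3 have the same parity, so for the cis isomer the two substituents are e,e in one chair and a,a in the other.
Chair I (tert-butyl axial, nitro axial): E = 6.00 kcal/mol.
Chair II (tert-butyl equatorial, nitro equatorial): E = 0.00 kcal/mol.
ΔE = 6.00 − 0.00 = 6.00 kcal/mol; chair II is more stable.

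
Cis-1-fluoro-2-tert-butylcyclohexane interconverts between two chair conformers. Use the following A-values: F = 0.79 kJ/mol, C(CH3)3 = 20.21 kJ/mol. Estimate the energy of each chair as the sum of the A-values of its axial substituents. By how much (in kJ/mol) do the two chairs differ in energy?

19.42 kJ/mol

C1 and C2 have opposite parity, so for the cis isomer the two substituents are one axial and one equatorial in each chair.
Chair I (fluoro axial, tert-butyl equatorial): E = 0.79 kJ/mol.
Chair II (fluoro equatorial, tert-butyl axial): E = 20.21 kJ/mol.
ΔE = 20.21 − 0.79 = 19.42 kJ/mol; chair I is more stable.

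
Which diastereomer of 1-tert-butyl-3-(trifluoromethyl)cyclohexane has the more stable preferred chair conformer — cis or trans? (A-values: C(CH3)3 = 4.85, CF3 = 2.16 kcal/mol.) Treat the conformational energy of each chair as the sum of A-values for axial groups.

At 1,3 positions (parity same): cis → (e,e or a,a); trans → (a,e or e,a).
Best chair for cis: E = 0.00 kcal/mol; best chair for trans: E = 2.16 kcal/mol.
The cis isomer is lower by 2.16 kcal/mol.

cis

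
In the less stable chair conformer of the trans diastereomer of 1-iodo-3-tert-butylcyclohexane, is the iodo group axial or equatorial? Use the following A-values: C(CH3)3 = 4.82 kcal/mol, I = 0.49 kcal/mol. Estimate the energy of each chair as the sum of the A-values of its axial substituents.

C1 and C3 have the same parity, so for the trans isomer the two substituents are one axial and one equatorial in each chair.
Chair I (tert-butyl axial, iodo equatorial): E = 4.82 kcal/mol.
Chair II (tert-butyl equatorial, iodo axial): E = 0.49 kcal/mol.
Chair I is the less stable (higher-energy) conformer, and in that chair the iodo group is equatorial.

equatorial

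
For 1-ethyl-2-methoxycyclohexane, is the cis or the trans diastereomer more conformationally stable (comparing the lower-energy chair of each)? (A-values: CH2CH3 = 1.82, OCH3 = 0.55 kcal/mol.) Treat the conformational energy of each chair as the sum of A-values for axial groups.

At 1,2 positions (parity opposite): cis → (a,e or e,a); trans → (e,e or a,a).
Best chair for cis: E = 0.55 kcal/mol; best chair for trans: E = 0.00 kcal/mol.
The trans isomer is lower by 0.55 kcal/mol.

trans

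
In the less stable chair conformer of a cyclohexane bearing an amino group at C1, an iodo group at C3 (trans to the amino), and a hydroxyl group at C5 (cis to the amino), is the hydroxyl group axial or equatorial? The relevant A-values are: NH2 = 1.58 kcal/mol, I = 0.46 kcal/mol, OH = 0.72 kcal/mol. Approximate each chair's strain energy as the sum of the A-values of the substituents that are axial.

Chair I (amino axial, iodo equatorial, hydroxyl axial): E = 2.30 kcal/mol.
Chair II (amino equatorial, iodo axial, hydroxyl equatorial): E = 0.46 kcal/mol.
Chair I is the less stable (higher-energy) conformer, and in that chair the hydroxyl group is axial.

axial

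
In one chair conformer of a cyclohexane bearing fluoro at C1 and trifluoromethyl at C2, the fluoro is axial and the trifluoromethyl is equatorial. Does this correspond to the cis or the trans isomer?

cis

C1 and C2 have opposite parity, so their axial bonds point in opposite directions.
With opposite-parity carbons, two substituents on the same face are one axial and one equatorial; opposite faces give both axial or both equatorial.
Here the groups are axial/equatorial → same face → cis.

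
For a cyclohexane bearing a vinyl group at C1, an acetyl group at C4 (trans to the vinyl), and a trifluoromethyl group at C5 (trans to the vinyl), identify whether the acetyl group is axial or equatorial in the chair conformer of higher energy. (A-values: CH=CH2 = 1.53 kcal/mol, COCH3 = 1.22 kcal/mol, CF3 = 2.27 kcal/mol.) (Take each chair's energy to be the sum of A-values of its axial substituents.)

Chair I (vinyl axial, acetyl axial, trifluoromethyl equatorial): E = 2.75 kcal/mol.
Chair II (vinyl equatorial, acetyl equatorial, trifluoromethyl axial): E = 2.27 kcal/mol.
Chair I is the less stable (higher-energy) conformer, and in that chair the acetyl group is axial.

axial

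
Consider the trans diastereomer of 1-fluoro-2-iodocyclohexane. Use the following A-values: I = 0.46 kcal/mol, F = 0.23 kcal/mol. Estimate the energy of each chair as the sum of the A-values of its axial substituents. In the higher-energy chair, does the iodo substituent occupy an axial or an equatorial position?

axial

C1 and C2 have opposite parity, so for the trans isomer the two substituents are e,e in one chair and a,a in the other.
Chair I (iodo axial, fluoro axial): E = 0.69 kcal/mol.
Chair II (iodo equatorial, fluoro equatorial): E = 0.00 kcal/mol.
Chair I is the less stable (higher-energy) conformer, and in that chair the iodo group is axial.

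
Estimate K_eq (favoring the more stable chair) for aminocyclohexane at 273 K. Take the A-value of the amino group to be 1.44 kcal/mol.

One chair has the amino group axial (E = 1.44 kcal/mol) and the other has it equatorial (E = 0).
ΔG = 1.44 kcal/mol between the two chairs.
K = exp(ΔG/RT) with R = 1.987×10⁻³ kcal mol⁻¹ K⁻¹ and T = 273 K gives K ≈ 14.2.

K ≈ 14.2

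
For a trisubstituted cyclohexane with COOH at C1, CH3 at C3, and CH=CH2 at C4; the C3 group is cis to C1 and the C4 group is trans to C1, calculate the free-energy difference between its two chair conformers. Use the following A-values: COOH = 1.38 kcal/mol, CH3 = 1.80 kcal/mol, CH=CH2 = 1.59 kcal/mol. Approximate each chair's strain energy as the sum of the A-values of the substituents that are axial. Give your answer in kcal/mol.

Chair I (carboxyl axial, methyl axial, vinyl axial): E = 4.77 kcal/mol.
Chair II (carboxyl equatorial, methyl equatorial, vinyl equatorial): E = 0.00 kcal/mol.
ΔE = 4.77 − 0.00 = 4.77 kcal/mol; chair II is more stable.

4.77 kcal/mol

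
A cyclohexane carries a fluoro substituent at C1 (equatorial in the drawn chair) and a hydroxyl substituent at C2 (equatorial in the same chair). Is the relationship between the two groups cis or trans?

trans

C1 and C2 have opposite parity, so their axial bonds point in opposite directions.
With opposite-parity carbons, two substituents on the same face are one axial and one equatorial; opposite faces give both axial or both equatorial.
Here the groups are equatorial/equatorial → opposite face → trans.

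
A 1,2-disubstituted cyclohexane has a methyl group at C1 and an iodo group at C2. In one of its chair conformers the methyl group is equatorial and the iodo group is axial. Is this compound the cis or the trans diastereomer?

C1 and C2 have opposite parity, so their axial bonds point in opposite directions.
With opposite-parity carbons, two substituents on the same face are one axial and one equatorial; opposite faces give both axial or both equatorial.
Here the groups are equatorial/axial → same face → cis.

cis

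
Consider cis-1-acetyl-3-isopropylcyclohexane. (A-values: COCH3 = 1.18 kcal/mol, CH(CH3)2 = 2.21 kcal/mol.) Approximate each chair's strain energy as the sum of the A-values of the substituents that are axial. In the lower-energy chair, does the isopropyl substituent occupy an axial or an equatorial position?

C1 and C3 have the same parity, so for the cis isomer the two substituents are e,e in one chair and a,a in the other.
Chair I (acetyl axial, isopropyl axial): E = 3.39 kcal/mol.
Chair II (acetyl equatorial, isopropyl equatorial): E = 0.00 kcal/mol.
Chair II is the more stable (lower-energy) conformer, and in that chair the isopropyl group is equatorial.

equatorial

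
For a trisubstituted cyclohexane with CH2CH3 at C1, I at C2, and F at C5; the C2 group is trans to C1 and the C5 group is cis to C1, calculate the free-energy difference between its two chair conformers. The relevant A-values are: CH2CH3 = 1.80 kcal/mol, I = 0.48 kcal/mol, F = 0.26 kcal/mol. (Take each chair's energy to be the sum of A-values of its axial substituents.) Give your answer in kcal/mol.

2.54 kcal/mol

Chair I (ethyl axial, iodo axial, fluoro axial): E = 2.54 kcal/mol.
Chair II (ethyl equatorial, iodo equatorial, fluoro equatorial): E = 0.00 kcal/mol.
ΔE = 2.54 − 0.00 = 2.54 kcal/mol; chair II is more stable.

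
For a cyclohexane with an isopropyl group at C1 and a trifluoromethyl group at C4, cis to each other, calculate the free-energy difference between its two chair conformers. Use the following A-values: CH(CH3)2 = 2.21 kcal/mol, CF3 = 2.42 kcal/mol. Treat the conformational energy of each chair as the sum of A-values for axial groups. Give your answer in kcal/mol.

0.21 kcal/mol

C1 and C4 have opposite parity, so for the cis isomer the two substituents are one axial and one equatorial in each chair.
Chair I (isopropyl axial, trifluoromethyl equatorial): E = 2.21 kcal/mol.
Chair II (isopropyl equatorial, trifluoromethyl axial): E = 2.42 kcal/mol.
ΔE = 2.42 − 2.21 = 0.21 kcal/mol; chair I is more stable.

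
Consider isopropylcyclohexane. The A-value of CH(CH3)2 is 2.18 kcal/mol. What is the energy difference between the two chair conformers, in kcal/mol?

A monosubstituted cyclohexane has one chair with the isopropyl group axial (E = A = 2.18 kcal/mol) and one with it equatorial (E = 0).
ΔE = 2.18 − 0 = 2.18 kcal/mol.

2.18 kcal/mol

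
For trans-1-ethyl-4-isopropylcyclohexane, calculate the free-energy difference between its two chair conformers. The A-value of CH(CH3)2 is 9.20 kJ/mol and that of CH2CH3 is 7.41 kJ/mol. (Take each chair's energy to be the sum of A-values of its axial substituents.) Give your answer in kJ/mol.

C1 and C4 have opposite parity, so for the trans isomer the two substituents are e,e in one chair and a,a in the other.
Chair I (isopropyl axial, ethyl axial): E = 16.61 kJ/mol.
Chair II (isopropyl equatorial, ethyl equatorial): E = 0.00 kJ/mol.
ΔE = 16.61 − 0.00 = 16.61 kJ/mol; chair II is more stable.

16.61 kJ/mol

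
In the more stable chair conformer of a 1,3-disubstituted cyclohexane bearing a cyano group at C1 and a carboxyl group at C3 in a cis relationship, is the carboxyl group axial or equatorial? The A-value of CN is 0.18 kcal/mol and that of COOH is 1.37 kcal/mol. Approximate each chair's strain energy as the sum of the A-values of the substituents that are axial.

C1 and C3 have the same parity, so for the cis isomer the two substituents are e,e in one chair and a,a in the other.
Chair I (cyano axial, carboxyl axial): E = 1.55 kcal/mol.
Chair II (cyano equatorial, carboxyl equatorial): E = 0.00 kcal/mol.
Chair II is the more stable (lower-energy) conformer, and in that chair the carboxyl group is equatorial.

equatorial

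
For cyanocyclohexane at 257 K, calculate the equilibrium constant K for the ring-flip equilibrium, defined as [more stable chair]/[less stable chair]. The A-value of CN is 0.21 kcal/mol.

K ≈ 1.51

One chair has the cyano group axial (E = 0.21 kcal/mol) and the other has it equatorial (E = 0).
ΔG = 0.21 kcal/mol between the two chairs.
K = exp(ΔG/RT) with R = 1.987×10⁻³ kcal mol⁻¹ K⁻¹ and T = 257 K gives K ≈ 1.51.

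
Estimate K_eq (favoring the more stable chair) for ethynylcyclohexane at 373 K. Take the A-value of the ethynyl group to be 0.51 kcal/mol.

K ≈ 1.99

One chair has the ethynyl group axial (E = 0.51 kcal/mol) and the other has it equatorial (E = 0).
ΔG = 0.51 kcal/mol between the two chairs.
K = exp(ΔG/RT) with R = 1.987×10⁻³ kcal mol⁻¹ K⁻¹ and T = 373 K gives K ≈ 1.99.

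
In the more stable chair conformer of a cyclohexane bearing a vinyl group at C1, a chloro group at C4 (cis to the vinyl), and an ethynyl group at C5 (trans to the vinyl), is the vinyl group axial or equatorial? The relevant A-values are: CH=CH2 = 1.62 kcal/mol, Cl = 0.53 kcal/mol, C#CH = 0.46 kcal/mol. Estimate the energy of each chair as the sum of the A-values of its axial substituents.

equatorial

Chair I (vinyl axial, chloro equatorial, ethynyl equatorial): E = 1.62 kcal/mol.
Chair II (vinyl equatorial, chloro axial, ethynyl axial): E = 0.99 kcal/mol.
Chair II is the more stable (lower-energy) conformer, and in that chair the vinyl group is equatorial.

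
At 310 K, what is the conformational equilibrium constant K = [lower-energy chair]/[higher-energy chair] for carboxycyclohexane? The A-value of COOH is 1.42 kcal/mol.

One chair has the carboxyl group axial (E = 1.42 kcal/mol) and the other has it equatorial (E = 0).
ΔG = 1.42 kcal/mol between the two chairs.
K = exp(ΔG/RT) with R = 1.987×10⁻³ kcal mol⁻¹ K⁻¹ and T = 310 K gives K ≈ 10.

K ≈ 10.0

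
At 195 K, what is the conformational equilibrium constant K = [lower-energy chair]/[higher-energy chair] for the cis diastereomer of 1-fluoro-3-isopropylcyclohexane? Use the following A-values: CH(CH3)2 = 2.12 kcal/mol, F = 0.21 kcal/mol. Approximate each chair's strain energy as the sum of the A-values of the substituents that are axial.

K ≈ 409

C1 and C3 have the same parity, so for the cis isomer the two substituents are e,e in one chair and a,a in the other.
Chair I (isopropyl axial, fluoro axial): E = 2.33 kcal/mol; chair II (isopropyl equatorial, fluoro equatorial): E = 0.00 kcal/mol.
ΔG = 2.33 kcal/mol between the two chairs.
K = exp(ΔG/RT) with R = 1.987×10⁻³ kcal mol⁻¹ K⁻¹ and T = 195 K gives K ≈ 409.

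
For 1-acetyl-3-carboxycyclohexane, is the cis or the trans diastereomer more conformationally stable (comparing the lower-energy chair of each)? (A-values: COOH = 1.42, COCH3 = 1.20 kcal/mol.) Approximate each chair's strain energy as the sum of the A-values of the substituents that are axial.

cis

At 1,3 positions (parity same): cis → (e,e or a,a); trans → (a,e or e,a).
Best chair for cis: E = 0.00 kcal/mol; best chair for trans: E = 1.20 kcal/mol.
The cis isomer is lower by 1.20 kcal/mol.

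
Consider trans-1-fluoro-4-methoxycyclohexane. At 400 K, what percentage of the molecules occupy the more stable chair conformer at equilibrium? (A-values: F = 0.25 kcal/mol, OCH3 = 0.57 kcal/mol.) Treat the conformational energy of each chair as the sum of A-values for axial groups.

C1 and C4 have opposite parity, so for the trans isomer the two substituents are e,e in one chair and a,a in the other.
Chair I (fluoro axial, methoxy axial): E = 0.82 kcal/mol; chair II (fluoro equatorial, methoxy equatorial): E = 0.00 kcal/mol.
ΔG = 0.82 kcal/mol between the two chairs.
K = exp(ΔG/RT) with R = 1.987×10⁻³ kcal mol⁻¹ K⁻¹ and T = 400 K gives K ≈ 2.81.
Fraction in the lower-energy chair = K/(K+1) = 73.7%.

73.7%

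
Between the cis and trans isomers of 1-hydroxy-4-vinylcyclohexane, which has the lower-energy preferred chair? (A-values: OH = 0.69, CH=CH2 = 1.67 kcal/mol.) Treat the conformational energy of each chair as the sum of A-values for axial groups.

At 1,4 positions (parity opposite): cis → (a,e or e,a); trans → (e,e or a,a).
Best chair for cis: E = 0.69 kcal/mol; best chair for trans: E = 0.00 kcal/mol.
The trans isomer is lower by 0.69 kcal/mol.

trans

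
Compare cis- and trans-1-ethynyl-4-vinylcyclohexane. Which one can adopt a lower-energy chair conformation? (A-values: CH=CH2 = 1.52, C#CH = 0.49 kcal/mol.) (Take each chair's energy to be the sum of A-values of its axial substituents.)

At 1,4 positions (parity opposite): cis → (a,e or e,a); trans → (e,e or a,a).
Best chair for cis: E = 0.49 kcal/mol; best chair for trans: E = 0.00 kcal/mol.
The trans isomer is lower by 0.49 kcal/mol.

trans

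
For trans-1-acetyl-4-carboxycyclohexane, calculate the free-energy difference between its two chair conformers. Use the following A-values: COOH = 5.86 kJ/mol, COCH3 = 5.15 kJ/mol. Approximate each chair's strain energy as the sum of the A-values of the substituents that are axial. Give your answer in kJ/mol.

11.01 kJ/mol

C1 and C4 have opposite parity, so for the trans isomer the two substituents are e,e in one chair and a,a in the other.
Chair I (carboxyl axial, acetyl axial): E = 11.01 kJ/mol.
Chair II (carboxyl equatorial, acetyl equatorial): E = 0.00 kJ/mol.
ΔE = 11.01 − 0.00 = 11.01 kJ/mol; chair II is more stable.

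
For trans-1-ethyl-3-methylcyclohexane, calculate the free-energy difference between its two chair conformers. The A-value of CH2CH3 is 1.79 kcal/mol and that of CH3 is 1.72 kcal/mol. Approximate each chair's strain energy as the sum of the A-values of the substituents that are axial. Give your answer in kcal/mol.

C1 and C3 have the same parity, so for the trans isomer the two substituents are one axial and one equatorial in each chair.
Chair I (ethyl axial, methyl equatorial): E = 1.79 kcal/mol.
Chair II (ethyl equatorial, methyl axial): E = 1.72 kcal/mol.
ΔE = 1.79 − 1.72 = 0.07 kcal/mol; chair II is more stable.

0.07 kcal/mol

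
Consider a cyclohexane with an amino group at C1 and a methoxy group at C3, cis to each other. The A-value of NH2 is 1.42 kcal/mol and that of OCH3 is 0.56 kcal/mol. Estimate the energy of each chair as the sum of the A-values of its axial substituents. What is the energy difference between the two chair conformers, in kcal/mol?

1.98 kcal/mol

C1 and C3 have the same parity, so for the cis isomer the two substituents are e,e in one chair and a,a in the other.
Chair I (amino axial, methoxy axial): E = 1.98 kcal/mol.
Chair II (amino equatorial, methoxy equatorial): E = 0.00 kcal/mol.
ΔE = 1.98 − 0.00 = 1.98 kcal/mol; chair II is more stable.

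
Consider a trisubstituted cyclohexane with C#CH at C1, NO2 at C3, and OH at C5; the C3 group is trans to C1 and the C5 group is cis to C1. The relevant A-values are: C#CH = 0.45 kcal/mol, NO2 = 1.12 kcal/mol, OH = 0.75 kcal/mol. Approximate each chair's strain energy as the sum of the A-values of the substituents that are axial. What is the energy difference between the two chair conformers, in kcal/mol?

Chair I (ethynyl axial, nitro equatorial, hydroxyl axial): E = 1.20 kcal/mol.
Chair II (ethynyl equatorial, nitro axial, hydroxyl equatorial): E = 1.12 kcal/mol.
ΔE = 1.20 − 1.12 = 0.08 kcal/mol; chair II is more stable.

0.08 kcal/mol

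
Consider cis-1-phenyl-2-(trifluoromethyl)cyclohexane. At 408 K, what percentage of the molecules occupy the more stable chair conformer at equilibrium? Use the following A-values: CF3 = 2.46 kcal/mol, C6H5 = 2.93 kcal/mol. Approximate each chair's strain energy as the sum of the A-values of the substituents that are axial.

64.1%

C1 and C2 have opposite parity, so for the cis isomer the two substituents are one axial and one equatorial in each chair.
Chair I (trifluoromethyl axial, phenyl equatorial): E = 2.46 kcal/mol; chair II (trifluoromethyl equatorial, phenyl axial): E = 2.93 kcal/mol.
ΔG = 0.47 kcal/mol between the two chairs.
K = exp(ΔG/RT) with R = 1.987×10⁻³ kcal mol⁻¹ K⁻¹ and T = 408 K gives K ≈ 1.79.
Fraction in the lower-energy chair = K/(K+1) = 64.1%.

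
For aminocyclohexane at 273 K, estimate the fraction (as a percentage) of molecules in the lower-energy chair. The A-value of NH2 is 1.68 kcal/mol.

One chair has the amino group axial (E = 1.68 kcal/mol) and the other has it equatorial (E = 0).
ΔG = 1.68 kcal/mol between the two chairs.
K = exp(ΔG/RT) with R = 1.987×10⁻³ kcal mol⁻¹ K⁻¹ and T = 273 K gives K ≈ 22.1.
Fraction in the lower-energy chair = K/(K+1) = 95.7%.

95.7%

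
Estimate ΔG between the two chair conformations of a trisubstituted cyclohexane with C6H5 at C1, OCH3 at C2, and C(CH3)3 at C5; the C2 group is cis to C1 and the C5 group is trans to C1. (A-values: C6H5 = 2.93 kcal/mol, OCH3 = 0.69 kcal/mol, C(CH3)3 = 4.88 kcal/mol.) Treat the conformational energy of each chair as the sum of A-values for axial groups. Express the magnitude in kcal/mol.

Chair I (phenyl axial, methoxy equatorial, tert-butyl equatorial): E = 2.93 kcal/mol.
Chair II (phenyl equatorial, methoxy axial, tert-butyl axial): E = 5.57 kcal/mol.
ΔE = 5.57 − 2.93 = 2.64 kcal/mol; chair I is more stable.

2.64 kcal/mol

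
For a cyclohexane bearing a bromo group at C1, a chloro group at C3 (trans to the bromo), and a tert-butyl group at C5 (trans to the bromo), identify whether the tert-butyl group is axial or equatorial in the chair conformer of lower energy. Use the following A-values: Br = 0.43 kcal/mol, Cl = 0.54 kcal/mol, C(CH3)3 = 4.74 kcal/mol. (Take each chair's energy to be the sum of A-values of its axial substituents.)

equatorial

Chair I (bromo axial, chloro equatorial, tert-butyl equatorial): E = 0.43 kcal/mol.
Chair II (bromo equatorial, chloro axial, tert-butyl axial): E = 5.28 kcal/mol.
Chair I is the more stable (lower-energy) conformer, and in that chair the tert-butyl group is equatorial.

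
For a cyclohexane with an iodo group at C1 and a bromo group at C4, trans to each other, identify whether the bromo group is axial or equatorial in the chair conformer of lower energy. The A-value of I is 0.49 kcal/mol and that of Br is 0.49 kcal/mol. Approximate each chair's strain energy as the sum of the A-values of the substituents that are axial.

equatorial

C1 and C4 have opposite parity, so for the trans isomer the two substituents are e,e in one chair and a,a in the other.
Chair I (iodo axial, bromo axial): E = 0.98 kcal/mol.
Chair II (iodo equatorial, bromo equatorial): E = 0.00 kcal/mol.
Chair II is the more stable (lower-energy) conformer, and in that chair the bromo group is equatorial.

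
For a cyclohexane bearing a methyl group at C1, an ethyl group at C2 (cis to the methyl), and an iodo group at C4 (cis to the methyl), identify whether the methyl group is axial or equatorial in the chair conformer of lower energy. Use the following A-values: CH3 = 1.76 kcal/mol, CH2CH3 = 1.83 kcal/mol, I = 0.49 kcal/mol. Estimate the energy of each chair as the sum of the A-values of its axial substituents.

Chair I (methyl axial, ethyl equatorial, iodo equatorial): E = 1.76 kcal/mol.
Chair II (methyl equatorial, ethyl axial, iodo axial): E = 2.32 kcal/mol.
Chair I is the more stable (lower-energy) conformer, and in that chair the methyl group is axial.

axial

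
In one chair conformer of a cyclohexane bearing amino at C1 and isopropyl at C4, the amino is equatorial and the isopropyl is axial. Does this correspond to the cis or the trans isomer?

cis

C1 and C4 have opposite parity, so their axial bonds point in opposite directions.
With opposite-parity carbons, two substituents on the same face are one axial and one equatorial; opposite faces give both axial or both equatorial.
Here the groups are equatorial/axial → same face → cis.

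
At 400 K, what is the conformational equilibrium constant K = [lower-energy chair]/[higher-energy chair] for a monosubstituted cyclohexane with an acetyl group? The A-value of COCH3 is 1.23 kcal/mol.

K ≈ 4.70

One chair has the acetyl group axial (E = 1.23 kcal/mol) and the other has it equatorial (E = 0).
ΔG = 1.23 kcal/mol between the two chairs.
K = exp(ΔG/RT) with R = 1.987×10⁻³ kcal mol⁻¹ K⁻¹ and T = 400 K gives K ≈ 4.7.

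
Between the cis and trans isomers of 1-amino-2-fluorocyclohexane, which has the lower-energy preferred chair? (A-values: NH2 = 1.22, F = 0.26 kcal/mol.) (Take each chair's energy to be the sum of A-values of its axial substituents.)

At 1,2 positions (parity opposite): cis → (a,e or e,a); trans → (e,e or a,a).
Best chair for cis: E = 0.26 kcal/mol; best chair for trans: E = 0.00 kcal/mol.
The trans isomer is lower by 0.26 kcal/mol.

trans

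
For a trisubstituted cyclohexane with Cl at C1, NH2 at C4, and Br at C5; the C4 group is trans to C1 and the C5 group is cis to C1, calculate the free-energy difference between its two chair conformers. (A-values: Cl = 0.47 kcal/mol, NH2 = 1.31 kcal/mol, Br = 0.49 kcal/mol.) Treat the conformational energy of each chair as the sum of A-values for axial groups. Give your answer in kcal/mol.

2.27 kcal/mol

Chair I (chloro axial, amino axial, bromo axial): E = 2.27 kcal/mol.
Chair II (chloro equatorial, amino equatorial, bromo equatorial): E = 0.00 kcal/mol.
ΔE = 2.27 − 0.00 = 2.27 kcal/mol; chair II is more stable.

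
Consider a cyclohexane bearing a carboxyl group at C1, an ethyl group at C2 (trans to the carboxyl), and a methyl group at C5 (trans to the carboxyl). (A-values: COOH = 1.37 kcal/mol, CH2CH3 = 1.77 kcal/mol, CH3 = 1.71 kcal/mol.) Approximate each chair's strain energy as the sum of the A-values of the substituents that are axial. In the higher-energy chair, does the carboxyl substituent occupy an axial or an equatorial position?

Chair I (carboxyl axial, ethyl axial, methyl equatorial): E = 3.14 kcal/mol.
Chair II (carboxyl equatorial, ethyl equatorial, methyl axial): E = 1.71 kcal/mol.
Chair I is the less stable (higher-energy) conformer, and in that chair the carboxyl group is axial.

axial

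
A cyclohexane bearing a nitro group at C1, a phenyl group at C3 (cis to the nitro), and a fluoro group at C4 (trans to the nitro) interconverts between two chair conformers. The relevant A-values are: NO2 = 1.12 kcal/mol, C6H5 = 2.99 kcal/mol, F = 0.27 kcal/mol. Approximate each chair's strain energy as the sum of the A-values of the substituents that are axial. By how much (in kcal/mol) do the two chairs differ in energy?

4.38 kcal/mol

Chair I (nitro axial, phenyl axial, fluoro axial): E = 4.38 kcal/mol.
Chair II (nitro equatorial, phenyl equatorial, fluoro equatorial): E = 0.00 kcal/mol.
ΔE = 4.38 − 0.00 = 4.38 kcal/mol; chair II is more stable.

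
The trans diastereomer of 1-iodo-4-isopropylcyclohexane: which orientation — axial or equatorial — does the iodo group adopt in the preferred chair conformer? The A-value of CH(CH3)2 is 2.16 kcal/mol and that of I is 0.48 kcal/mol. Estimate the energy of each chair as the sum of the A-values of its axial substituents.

equatorial

C1 and C4 have opposite parity, so for the trans isomer the two substituents are e,e in one chair and a,a in the other.
Chair I (isopropyl axial, iodo axial): E = 2.64 kcal/mol.
Chair II (isopropyl equatorial, iodo equatorial): E = 0.00 kcal/mol.
Chair II is the more stable (lower-energy) conformer, and in that chair the iodo group is equatorial.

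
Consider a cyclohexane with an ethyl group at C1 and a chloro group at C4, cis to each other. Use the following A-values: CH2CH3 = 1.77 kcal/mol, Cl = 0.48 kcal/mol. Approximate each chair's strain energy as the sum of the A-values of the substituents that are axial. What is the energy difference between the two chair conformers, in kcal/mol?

C1 and C4 have opposite parity, so for the cis isomer the two substituents are one axial and one equatorial in each chair.
Chair I (ethyl axial, chloro equatorial): E = 1.77 kcal/mol.
Chair II (ethyl equatorial, chloro axial): E = 0.48 kcal/mol.
ΔE = 1.77 − 0.48 = 1.29 kcal/mol; chair II is more stable.

1.29 kcal/mol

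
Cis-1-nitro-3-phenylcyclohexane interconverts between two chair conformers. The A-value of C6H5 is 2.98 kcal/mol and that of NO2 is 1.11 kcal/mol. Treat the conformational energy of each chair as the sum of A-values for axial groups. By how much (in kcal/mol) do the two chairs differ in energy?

C1 and C3 have the same parity, so for the cis isomer the two substituents are e,e in one chair and a,a in the other.
Chair I (phenyl axial, nitro axial): E = 4.09 kcal/mol.
Chair II (phenyl equatorial, nitro equatorial): E = 0.00 kcal/mol.
ΔE = 4.09 − 0.00 = 4.09 kcal/mol; chair II is more stable.

4.09 kcal/mol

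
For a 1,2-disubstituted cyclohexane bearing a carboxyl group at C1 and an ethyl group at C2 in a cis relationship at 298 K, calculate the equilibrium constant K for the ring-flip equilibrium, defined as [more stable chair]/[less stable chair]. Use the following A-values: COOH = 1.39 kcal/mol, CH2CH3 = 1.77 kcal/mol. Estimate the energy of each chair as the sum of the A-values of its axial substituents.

C1 and C2 have opposite parity, so for the cis isomer the two substituents are one axial and one equatorial in each chair.
Chair I (carboxyl axial, ethyl equatorial): E = 1.39 kcal/mol; chair II (carboxyl equatorial, ethyl axial): E = 1.77 kcal/mol.
ΔG = 0.38 kcal/mol between the two chairs.
K = exp(ΔG/RT) with R = 1.987×10⁻³ kcal mol⁻¹ K⁻¹ and T = 298 K gives K ≈ 1.9.

K ≈ 1.90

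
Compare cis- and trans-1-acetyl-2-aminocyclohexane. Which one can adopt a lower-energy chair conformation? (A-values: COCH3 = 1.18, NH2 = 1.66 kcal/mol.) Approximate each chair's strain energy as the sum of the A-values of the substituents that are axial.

trans

At 1,2 positions (parity opposite): cis → (a,e or e,a); trans → (e,e or a,a).
Best chair for cis: E = 1.18 kcal/mol; best chair for trans: E = 0.00 kcal/mol.
The trans isomer is lower by 1.18 kcal/mol.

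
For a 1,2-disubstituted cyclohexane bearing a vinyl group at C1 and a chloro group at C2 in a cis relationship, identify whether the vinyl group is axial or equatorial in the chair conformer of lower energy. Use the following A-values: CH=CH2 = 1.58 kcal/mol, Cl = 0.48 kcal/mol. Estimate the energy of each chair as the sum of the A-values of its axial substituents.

C1 and C2 have opposite parity, so for the cis isomer the two substituents are one axial and one equatorial in each chair.
Chair I (vinyl axial, chloro equatorial): E = 1.58 kcal/mol.
Chair II (vinyl equatorial, chloro axial): E = 0.48 kcal/mol.
Chair II is the more stable (lower-energy) conformer, and in that chair the vinyl group is equatorial.

equatorial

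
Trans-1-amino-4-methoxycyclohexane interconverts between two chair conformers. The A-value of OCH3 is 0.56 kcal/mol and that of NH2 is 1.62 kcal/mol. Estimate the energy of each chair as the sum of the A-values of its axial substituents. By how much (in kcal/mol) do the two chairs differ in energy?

2.18 kcal/mol

C1 and C4 have opposite parity, so for the trans isomer the two substituents are e,e in one chair and a,a in the other.
Chair I (methoxy axial, amino axial): E = 2.18 kcal/mol.
Chair II (methoxy equatorial, amino equatorial): E = 0.00 kcal/mol.
ΔE = 2.18 − 0.00 = 2.18 kcal/mol; chair II is more stable.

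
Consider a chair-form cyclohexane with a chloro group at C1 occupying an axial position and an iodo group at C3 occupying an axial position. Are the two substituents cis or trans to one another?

C1 and C3 have the same parity, so their axial bonds point in the same direction.
With same-parity carbons, two substituents on the same face are both axial or both equatorial; opposite faces give one of each.
Here the groups are axial/axial → same face → cis.

cis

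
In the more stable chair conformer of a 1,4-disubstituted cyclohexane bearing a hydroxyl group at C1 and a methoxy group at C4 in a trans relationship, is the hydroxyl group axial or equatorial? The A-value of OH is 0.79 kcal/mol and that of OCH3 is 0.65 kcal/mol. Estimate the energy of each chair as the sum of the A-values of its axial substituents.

equatorial

C1 and C4 have opposite parity, so for the trans isomer the two substituents are e,e in one chair and a,a in the other.
Chair I (hydroxyl axial, methoxy axial): E = 1.44 kcal/mol.
Chair II (hydroxyl equatorial, methoxy equatorial): E = 0.00 kcal/mol.
Chair II is the more stable (lower-energy) conformer, and in that chair the hydroxyl group is equatorial.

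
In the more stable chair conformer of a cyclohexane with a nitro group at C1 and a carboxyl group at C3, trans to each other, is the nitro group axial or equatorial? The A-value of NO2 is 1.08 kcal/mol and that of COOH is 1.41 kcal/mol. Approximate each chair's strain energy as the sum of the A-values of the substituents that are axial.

C1 and C3 have the same parity, so for the trans isomer the two substituents are one axial and one equatorial in each chair.
Chair I (nitro axial, carboxyl equatorial): E = 1.08 kcal/mol.
Chair II (nitro equatorial, carboxyl axial): E = 1.41 kcal/mol.
Chair I is the more stable (lower-energy) conformer, and in that chair the nitro group is axial.

axial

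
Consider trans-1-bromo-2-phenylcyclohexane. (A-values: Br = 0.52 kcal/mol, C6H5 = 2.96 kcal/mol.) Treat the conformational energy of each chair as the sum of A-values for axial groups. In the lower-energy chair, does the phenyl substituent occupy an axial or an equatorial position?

C1 and C2 have opposite parity, so for the trans isomer the two substituents are e,e in one chair and a,a in the other.
Chair I (bromo axial, phenyl axial): E = 3.48 kcal/mol.
Chair II (bromo equatorial, phenyl equatorial): E = 0.00 kcal/mol.
Chair II is the more stable (lower-energy) conformer, and in that chair the phenyl group is equatorial.

equatorial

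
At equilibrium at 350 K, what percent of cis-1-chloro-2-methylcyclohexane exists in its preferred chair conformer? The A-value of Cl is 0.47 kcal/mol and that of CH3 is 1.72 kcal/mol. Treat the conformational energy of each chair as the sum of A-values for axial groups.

C1 and C2 have opposite parity, so for the cis isomer the two substituents are one axial and one equatorial in each chair.
Chair I (chloro axial, methyl equatorial): E = 0.47 kcal/mol; chair II (chloro equatorial, methyl axial): E = 1.72 kcal/mol.
ΔG = 1.25 kcal/mol between the two chairs.
K = exp(ΔG/RT) with R = 1.987×10⁻³ kcal mol⁻¹ K⁻¹ and T = 350 K gives K ≈ 6.03.
Fraction in the lower-energy chair = K/(K+1) = 85.8%.

85.8%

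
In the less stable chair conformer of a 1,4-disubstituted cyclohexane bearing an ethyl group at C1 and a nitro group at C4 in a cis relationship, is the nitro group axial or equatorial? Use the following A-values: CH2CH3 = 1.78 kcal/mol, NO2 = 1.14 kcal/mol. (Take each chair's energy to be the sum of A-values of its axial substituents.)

C1 and C4 have opposite parity, so for the cis isomer the two substituents are one axial and one equatorial in each chair.
Chair I (ethyl axial, nitro equatorial): E = 1.78 kcal/mol.
Chair II (ethyl equatorial, nitro axial): E = 1.14 kcal/mol.
Chair I is the less stable (higher-energy) conformer, and in that chair the nitro group is equatorial.

equatorial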